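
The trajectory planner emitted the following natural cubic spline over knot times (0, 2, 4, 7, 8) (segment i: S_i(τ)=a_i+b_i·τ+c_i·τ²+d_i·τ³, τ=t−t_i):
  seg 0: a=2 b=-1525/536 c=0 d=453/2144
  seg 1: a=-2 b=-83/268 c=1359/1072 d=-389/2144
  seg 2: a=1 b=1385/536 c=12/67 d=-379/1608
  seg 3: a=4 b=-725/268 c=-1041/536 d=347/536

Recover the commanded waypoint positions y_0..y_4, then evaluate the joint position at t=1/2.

y_0=2 y_1=-2 y_2=1 y_3=4 y_4=0
S(1/2) = 10357/17152

y_0 = S_0(0) = a_0 = 2
y_1 = S_1(0) = a_1 = -2
y_2 = S_2(0) = a_2 = 1
y_3 = S_3(0) = a_3 = 4
y_4 = S_3(1) = 0
t_q=1/2 is in segment 0 (τ=1/2); S_0(τ)=10357/17152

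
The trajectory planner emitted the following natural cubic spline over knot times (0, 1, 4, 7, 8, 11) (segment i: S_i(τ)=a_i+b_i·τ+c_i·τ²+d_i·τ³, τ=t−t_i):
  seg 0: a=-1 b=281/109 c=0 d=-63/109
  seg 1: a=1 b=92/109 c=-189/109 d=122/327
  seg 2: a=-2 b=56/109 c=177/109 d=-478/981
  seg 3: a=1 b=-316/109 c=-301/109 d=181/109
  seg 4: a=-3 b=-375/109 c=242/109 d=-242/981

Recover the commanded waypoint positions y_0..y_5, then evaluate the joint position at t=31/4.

y_0 = S_0(0) = a_0 = -1
y_1 = S_1(0) = a_1 = 1
y_2 = S_2(0) = a_2 = -2
y_3 = S_3(0) = a_3 = 1
y_4 = S_4(0) = a_4 = -3
y_5 = S_4(3) = 0
t_q=31/4 is in segment 3 (τ=3/4); S_3(τ)=-14141/6976

y_0=-1 y_1=1 y_2=-2 y_3=1 y_4=-3 y_5=0
S(31/4) = -14141/6976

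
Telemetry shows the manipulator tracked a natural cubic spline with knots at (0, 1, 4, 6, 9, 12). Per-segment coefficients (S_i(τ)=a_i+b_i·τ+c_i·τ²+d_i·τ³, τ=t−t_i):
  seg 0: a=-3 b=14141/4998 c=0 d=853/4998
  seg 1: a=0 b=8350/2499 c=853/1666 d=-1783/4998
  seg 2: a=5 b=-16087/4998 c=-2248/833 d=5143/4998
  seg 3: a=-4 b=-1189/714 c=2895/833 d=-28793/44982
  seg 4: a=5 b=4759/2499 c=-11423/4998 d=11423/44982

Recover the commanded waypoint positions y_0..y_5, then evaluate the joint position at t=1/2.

y_0=-3 y_1=0 y_2=5 y_3=-4 y_4=5 y_5=-3
S(1/2) = -20845/13328

y_0 = S_0(0) = a_0 = -3
y_1 = S_1(0) = a_1 = 0
y_2 = S_2(0) = a_2 = 5
y_3 = S_3(0) = a_3 = -4
y_4 = S_4(0) = a_4 = 5
y_5 = S_4(3) = -3
t_q=1/2 is in segment 0 (τ=1/2); S_0(τ)=-20845/13328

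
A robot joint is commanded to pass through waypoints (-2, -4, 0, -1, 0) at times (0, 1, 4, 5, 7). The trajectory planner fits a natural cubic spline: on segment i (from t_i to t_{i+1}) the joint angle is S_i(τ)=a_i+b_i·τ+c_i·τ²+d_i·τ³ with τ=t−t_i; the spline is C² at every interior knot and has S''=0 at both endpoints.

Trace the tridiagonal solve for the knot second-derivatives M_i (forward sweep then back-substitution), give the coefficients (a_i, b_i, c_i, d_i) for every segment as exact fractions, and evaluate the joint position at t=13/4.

  seg 0: a=-2 b=-221/84 c=0 d=53/84
  seg 1: a=-4 b=-31/42 c=53/28 d=-101/252
  seg 2: a=0 b=-17/84 c=-12/7 d=11/12
  seg 3: a=-1 b=-37/42 c=29/28 d=-29/168
S(13/4) = -1153/1792

Δ: Δ0=-2, Δ1=4/3, Δ2=-1, Δ3=1/2
row 1: diag=8, rhs=20; c'=3/8, d'=5/2
row 2: denom=8−3·3/8=55/8; d'=(-14−3·5/2)/(55/8)=-172/55
row 3: denom=6−1·8/55=322/55; d'=(9−1·-172/55)/(322/55)=29/14
back: M3=29/14
back: M2=-172/55−8/55·29/14=-24/7
back: M1=5/2−3/8·-24/7=53/14
M: M0=0, M1=53/14, M2=-24/7, M3=29/14, M4=0
seg 0: a=-2, c=M0/2=0, d=(M1−M0)/(6·1)=53/84, b=Δ0−h0·(2M0+M1)/6=-221/84
seg 1: a=-4, c=M1/2=53/28, d=(M2−M1)/(6·3)=-101/252, b=Δ1−h1·(2M1+M2)/6=-31/42
seg 2: a=0, c=M2/2=-12/7, d=(M3−M2)/(6·1)=11/12, b=Δ2−h2·(2M2+M3)/6=-17/84
seg 3: a=-1, c=M3/2=29/28, d=(M4−M3)/(6·2)=-29/168, b=Δ3−h3·(2M3+M4)/6=-37/42
t_q=13/4 → seg 1, τ=9/4; S=-4+-31/42·τ+53/28·τ²+-101/252·τ³=-1153/1792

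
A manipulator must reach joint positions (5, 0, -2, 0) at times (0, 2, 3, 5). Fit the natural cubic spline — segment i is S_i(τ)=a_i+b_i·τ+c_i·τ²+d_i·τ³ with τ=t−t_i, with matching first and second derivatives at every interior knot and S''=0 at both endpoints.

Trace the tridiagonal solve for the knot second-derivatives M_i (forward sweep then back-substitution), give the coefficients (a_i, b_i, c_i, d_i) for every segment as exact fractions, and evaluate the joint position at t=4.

  seg 0: a=5 b=-5/2 c=0 d=0
  seg 1: a=0 b=-5/2 c=0 d=1/2
  seg 2: a=-2 b=-1 c=3/2 d=-1/4
S(4) = -7/4

Δ: Δ0=-5/2, Δ1=-2, Δ2=1
row 1: diag=6, rhs=3; c'=1/6, d'=1/2
row 2: denom=6−1·1/6=35/6; d'=(18−1·1/2)/(35/6)=3
back: M2=3
back: M1=1/2−1/6·3=0
M: M0=0, M1=0, M2=3, M3=0
seg 0: a=5, c=M0/2=0, d=(M1−M0)/(6·2)=0, b=Δ0−h0·(2M0+M1)/6=-5/2
seg 1: a=0, c=M1/2=0, d=(M2−M1)/(6·1)=1/2, b=Δ1−h1·(2M1+M2)/6=-5/2
seg 2: a=-2, c=M2/2=3/2, d=(M3−M2)/(6·2)=-1/4, b=Δ2−h2·(2M2+M3)/6=-1
t_q=4 → seg 2, τ=1; S=-2+-1·τ+3/2·τ²+-1/4·τ³=-7/4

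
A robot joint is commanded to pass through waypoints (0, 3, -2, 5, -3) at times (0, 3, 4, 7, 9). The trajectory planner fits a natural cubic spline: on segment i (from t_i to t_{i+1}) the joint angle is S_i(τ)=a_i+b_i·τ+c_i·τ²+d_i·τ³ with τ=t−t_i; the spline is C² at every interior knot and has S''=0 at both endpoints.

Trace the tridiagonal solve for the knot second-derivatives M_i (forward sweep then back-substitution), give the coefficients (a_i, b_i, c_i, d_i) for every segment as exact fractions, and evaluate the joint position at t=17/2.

Δ: Δ0=1, Δ1=-5, Δ2=7/3, Δ3=-4
row 1: diag=8, rhs=-36; c'=1/8, d'=-9/2
row 2: denom=8−1·1/8=63/8; d'=(44−1·-9/2)/(63/8)=388/63
row 3: denom=10−3·8/21=62/7; d'=(-38−3·388/63)/(62/7)=-593/93
back: M3=-593/93
back: M2=388/63−8/21·-593/93=2396/279
back: M1=-9/2−1/8·2396/279=-1555/279
M: M0=0, M1=-1555/279, M2=2396/279, M3=-593/93, M4=0
seg 0: a=0, c=M0/2=0, d=(M1−M0)/(6·3)=-1555/5022, b=Δ0−h0·(2M0+M1)/6=2113/558
seg 1: a=3, c=M1/2=-1555/558, d=(M2−M1)/(6·1)=439/186, b=Δ1−h1·(2M1+M2)/6=-1276/279
seg 2: a=-2, c=M2/2=1198/279, d=(M3−M2)/(6·3)=-4175/5022, b=Δ2−h2·(2M2+M3)/6=-1711/558
seg 3: a=5, c=M3/2=-593/186, d=(M4−M3)/(6·2)=593/1116, b=Δ3−h3·(2M3+M4)/6=70/279
t_q=17/2 → seg 3, τ=3/2; S=5+70/279·τ+-593/186·τ²+593/1116·τ³=-11/2976

  seg 0: a=0 b=2113/558 c=0 d=-1555/5022
  seg 1: a=3 b=-1276/279 c=-1555/558 d=439/186
  seg 2: a=-2 b=-1711/558 c=1198/279 d=-4175/5022
  seg 3: a=5 b=70/279 c=-593/186 d=593/1116
S(17/2) = -11/2976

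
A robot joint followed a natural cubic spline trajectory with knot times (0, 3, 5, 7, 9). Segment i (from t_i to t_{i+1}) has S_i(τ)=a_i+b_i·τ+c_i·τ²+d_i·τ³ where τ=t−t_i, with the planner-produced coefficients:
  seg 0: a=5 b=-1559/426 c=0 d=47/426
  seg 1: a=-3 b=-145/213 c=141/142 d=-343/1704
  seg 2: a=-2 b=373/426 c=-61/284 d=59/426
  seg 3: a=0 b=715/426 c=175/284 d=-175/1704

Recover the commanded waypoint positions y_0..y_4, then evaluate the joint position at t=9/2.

y_0 = S_0(0) = a_0 = 5
y_1 = S_1(0) = a_1 = -3
y_2 = S_2(0) = a_2 = -2
y_3 = S_3(0) = a_3 = 0
y_4 = S_3(2) = 5
t_q=9/2 is in segment 1 (τ=3/2); S_1(τ)=-11207/4544

y_0=5 y_1=-3 y_2=-2 y_3=0 y_4=5
S(9/2) = -11207/4544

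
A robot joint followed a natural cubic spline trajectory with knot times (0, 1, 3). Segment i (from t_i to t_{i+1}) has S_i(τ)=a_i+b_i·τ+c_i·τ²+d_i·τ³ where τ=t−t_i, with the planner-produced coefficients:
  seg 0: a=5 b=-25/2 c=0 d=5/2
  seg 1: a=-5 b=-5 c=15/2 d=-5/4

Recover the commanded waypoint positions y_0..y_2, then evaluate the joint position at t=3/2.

y_0=5 y_1=-5 y_2=5
S(3/2) = -185/32

y_0 = S_0(0) = a_0 = 5
y_1 = S_1(0) = a_1 = -5
y_2 = S_1(2) = 5
t_q=3/2 is in segment 1 (τ=1/2); S_1(τ)=-185/32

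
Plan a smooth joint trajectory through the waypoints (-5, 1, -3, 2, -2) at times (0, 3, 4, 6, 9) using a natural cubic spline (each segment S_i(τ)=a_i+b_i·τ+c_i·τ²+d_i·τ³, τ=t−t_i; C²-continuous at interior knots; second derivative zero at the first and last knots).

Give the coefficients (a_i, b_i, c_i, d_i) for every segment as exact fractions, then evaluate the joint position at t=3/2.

  seg 0: a=-5 b=1051/219 c=0 d=-613/1971
  seg 1: a=1 b=-788/219 c=-613/219 d=175/73
  seg 2: a=-3 b=-439/219 c=962/219 d=-625/584
  seg 3: a=2 b=1193/438 c=-1777/876 d=1777/7884
S(3/2) = 671/584

Δ: Δ0=2, Δ1=-4, Δ2=5/2, Δ3=-4/3
row 1: diag=8, rhs=-36; c'=1/8, d'=-9/2
row 2: denom=6−1·1/8=47/8; d'=(39−1·-9/2)/(47/8)=348/47
row 3: denom=10−2·16/47=438/47; d'=(-23−2·348/47)/(438/47)=-1777/438
back: M3=-1777/438
back: M2=348/47−16/47·-1777/438=1924/219
back: M1=-9/2−1/8·1924/219=-1226/219
M: M0=0, M1=-1226/219, M2=1924/219, M3=-1777/438, M4=0
seg 0: a=-5, c=M0/2=0, d=(M1−M0)/(6·3)=-613/1971, b=Δ0−h0·(2M0+M1)/6=1051/219
seg 1: a=1, c=M1/2=-613/219, d=(M2−M1)/(6·1)=175/73, b=Δ1−h1·(2M1+M2)/6=-788/219
seg 2: a=-3, c=M2/2=962/219, d=(M3−M2)/(6·2)=-625/584, b=Δ2−h2·(2M2+M3)/6=-439/219
seg 3: a=2, c=M3/2=-1777/876, d=(M4−M3)/(6·3)=1777/7884, b=Δ3−h3·(2M3+M4)/6=1193/438
t_q=3/2 → seg 0, τ=3/2; S=-5+1051/219·τ+0·τ²+-613/1971·τ³=671/584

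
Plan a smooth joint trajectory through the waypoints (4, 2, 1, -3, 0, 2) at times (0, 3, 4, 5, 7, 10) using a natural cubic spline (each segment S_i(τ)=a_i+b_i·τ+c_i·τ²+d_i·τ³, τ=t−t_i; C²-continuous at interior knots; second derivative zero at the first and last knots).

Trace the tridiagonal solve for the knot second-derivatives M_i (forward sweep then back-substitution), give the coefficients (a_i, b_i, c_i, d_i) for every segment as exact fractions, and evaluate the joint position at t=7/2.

  seg 0: a=4 b=-17/18 c=0 d=5/162
  seg 1: a=2 b=-1/9 c=5/18 d=-7/6
  seg 2: a=1 b=-55/18 c=-29/9 d=41/18
  seg 3: a=-3 b=-8/3 c=65/18 d=-55/72
  seg 4: a=0 b=47/18 c=-35/36 d=35/324
S(7/2) = 269/144

Δ: Δ0=-2/3, Δ1=-1, Δ2=-4, Δ3=3/2, Δ4=2/3
row 1: diag=8, rhs=-2; c'=1/8, d'=-1/4
row 2: denom=4−1·1/8=31/8; d'=(-18−1·-1/4)/(31/8)=-142/31
row 3: denom=6−1·8/31=178/31; d'=(33−1·-142/31)/(178/31)=1165/178
row 4: denom=10−2·31/89=828/89; d'=(-5−2·1165/178)/(828/89)=-35/18
back: M4=-35/18
back: M3=1165/178−31/89·-35/18=65/9
back: M2=-142/31−8/31·65/9=-58/9
back: M1=-1/4−1/8·-58/9=5/9
M: M0=0, M1=5/9, M2=-58/9, M3=65/9, M4=-35/18, M5=0
seg 0: a=4, c=M0/2=0, d=(M1−M0)/(6·3)=5/162, b=Δ0−h0·(2M0+M1)/6=-17/18
seg 1: a=2, c=M1/2=5/18, d=(M2−M1)/(6·1)=-7/6, b=Δ1−h1·(2M1+M2)/6=-1/9
seg 2: a=1, c=M2/2=-29/9, d=(M3−M2)/(6·1)=41/18, b=Δ2−h2·(2M2+M3)/6=-55/18
seg 3: a=-3, c=M3/2=65/18, d=(M4−M3)/(6·2)=-55/72, b=Δ3−h3·(2M3+M4)/6=-8/3
seg 4: a=0, c=M4/2=-35/36, d=(M5−M4)/(6·3)=35/324, b=Δ4−h4·(2M4+M5)/6=47/18
t_q=7/2 → seg 1, τ=1/2; S=2+-1/9·τ+5/18·τ²+-7/6·τ³=269/144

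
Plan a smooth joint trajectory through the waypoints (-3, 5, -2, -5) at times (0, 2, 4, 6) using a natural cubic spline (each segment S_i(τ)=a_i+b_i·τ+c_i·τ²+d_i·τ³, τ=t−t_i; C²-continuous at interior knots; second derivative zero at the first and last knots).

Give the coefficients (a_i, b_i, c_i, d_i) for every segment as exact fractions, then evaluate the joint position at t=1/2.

  seg 0: a=-3 b=92/15 c=0 d=-8/15
  seg 1: a=5 b=-4/15 c=-16/5 d=19/24
  seg 2: a=-2 b=-107/30 c=31/20 d=-31/120
S(1/2) = 0

Δ: Δ0=4, Δ1=-7/2, Δ2=-3/2
row 1: diag=8, rhs=-45; c'=1/4, d'=-45/8
row 2: denom=8−2·1/4=15/2; d'=(12−2·-45/8)/(15/2)=31/10
back: M2=31/10
back: M1=-45/8−1/4·31/10=-32/5
M: M0=0, M1=-32/5, M2=31/10, M3=0
seg 0: a=-3, c=M0/2=0, d=(M1−M0)/(6·2)=-8/15, b=Δ0−h0·(2M0+M1)/6=92/15
seg 1: a=5, c=M1/2=-16/5, d=(M2−M1)/(6·2)=19/24, b=Δ1−h1·(2M1+M2)/6=-4/15
seg 2: a=-2, c=M2/2=31/20, d=(M3−M2)/(6·2)=-31/120, b=Δ2−h2·(2M2+M3)/6=-107/30
t_q=1/2 → seg 0, τ=1/2; S=-3+92/15·τ+0·τ²+-8/15·τ³=0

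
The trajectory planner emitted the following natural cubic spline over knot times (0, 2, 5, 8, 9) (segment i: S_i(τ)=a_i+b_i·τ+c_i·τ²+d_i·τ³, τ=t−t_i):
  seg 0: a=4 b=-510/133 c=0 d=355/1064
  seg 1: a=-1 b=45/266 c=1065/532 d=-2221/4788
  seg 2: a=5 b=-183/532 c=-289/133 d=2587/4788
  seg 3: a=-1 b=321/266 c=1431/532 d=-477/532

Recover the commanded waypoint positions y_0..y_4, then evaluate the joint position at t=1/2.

y_0 = S_0(0) = a_0 = 4
y_1 = S_1(0) = a_1 = -1
y_2 = S_2(0) = a_2 = 5
y_3 = S_3(0) = a_3 = -1
y_4 = S_3(1) = 2
t_q=1/2 is in segment 0 (τ=1/2); S_0(τ)=18083/8512

y_0=4 y_1=-1 y_2=5 y_3=-1 y_4=2
S(1/2) = 18083/8512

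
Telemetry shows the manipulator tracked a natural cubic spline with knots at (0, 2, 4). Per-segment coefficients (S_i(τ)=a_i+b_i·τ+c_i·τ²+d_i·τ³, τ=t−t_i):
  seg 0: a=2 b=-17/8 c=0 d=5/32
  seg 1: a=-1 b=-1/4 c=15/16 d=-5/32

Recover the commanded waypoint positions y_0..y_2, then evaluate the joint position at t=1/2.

y_0 = S_0(0) = a_0 = 2
y_1 = S_1(0) = a_1 = -1
y_2 = S_1(2) = 1
t_q=1/2 is in segment 0 (τ=1/2); S_0(τ)=245/256

y_0=2 y_1=-1 y_2=1
S(1/2) = 245/256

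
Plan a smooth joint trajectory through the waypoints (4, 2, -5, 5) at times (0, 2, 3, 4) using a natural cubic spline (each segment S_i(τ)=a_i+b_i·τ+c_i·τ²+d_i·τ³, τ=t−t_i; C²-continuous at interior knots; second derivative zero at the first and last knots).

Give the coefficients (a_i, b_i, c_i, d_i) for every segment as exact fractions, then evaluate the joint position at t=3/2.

Δ: Δ0=-1, Δ1=-7, Δ2=10
row 1: diag=6, rhs=-36; c'=1/6, d'=-6
row 2: denom=4−1·1/6=23/6; d'=(102−1·-6)/(23/6)=648/23
back: M2=648/23
back: M1=-6−1/6·648/23=-246/23
M: M0=0, M1=-246/23, M2=648/23, M3=0
seg 0: a=4, c=M0/2=0, d=(M1−M0)/(6·2)=-41/46, b=Δ0−h0·(2M0+M1)/6=59/23
seg 1: a=2, c=M1/2=-123/23, d=(M2−M1)/(6·1)=149/23, b=Δ1−h1·(2M1+M2)/6=-187/23
seg 2: a=-5, c=M2/2=324/23, d=(M3−M2)/(6·1)=-108/23, b=Δ2−h2·(2M2+M3)/6=14/23
t_q=3/2 → seg 0, τ=3/2; S=4+59/23·τ+0·τ²+-41/46·τ³=1781/368

  seg 0: a=4 b=59/23 c=0 d=-41/46
  seg 1: a=2 b=-187/23 c=-123/23 d=149/23
  seg 2: a=-5 b=14/23 c=324/23 d=-108/23
S(3/2) = 1781/368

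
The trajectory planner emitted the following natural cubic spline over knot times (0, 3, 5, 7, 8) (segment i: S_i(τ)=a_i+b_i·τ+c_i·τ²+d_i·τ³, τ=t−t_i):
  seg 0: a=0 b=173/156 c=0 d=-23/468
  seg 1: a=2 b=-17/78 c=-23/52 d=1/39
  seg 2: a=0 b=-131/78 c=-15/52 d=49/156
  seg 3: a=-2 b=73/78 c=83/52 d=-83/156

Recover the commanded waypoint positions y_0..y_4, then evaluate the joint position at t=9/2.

y_0=0 y_1=2 y_2=0 y_3=-2 y_4=0
S(9/2) = 159/208

y_0 = S_0(0) = a_0 = 0
y_1 = S_1(0) = a_1 = 2
y_2 = S_2(0) = a_2 = 0
y_3 = S_3(0) = a_3 = -2
y_4 = S_3(1) = 0
t_q=9/2 is in segment 1 (τ=3/2); S_1(τ)=159/208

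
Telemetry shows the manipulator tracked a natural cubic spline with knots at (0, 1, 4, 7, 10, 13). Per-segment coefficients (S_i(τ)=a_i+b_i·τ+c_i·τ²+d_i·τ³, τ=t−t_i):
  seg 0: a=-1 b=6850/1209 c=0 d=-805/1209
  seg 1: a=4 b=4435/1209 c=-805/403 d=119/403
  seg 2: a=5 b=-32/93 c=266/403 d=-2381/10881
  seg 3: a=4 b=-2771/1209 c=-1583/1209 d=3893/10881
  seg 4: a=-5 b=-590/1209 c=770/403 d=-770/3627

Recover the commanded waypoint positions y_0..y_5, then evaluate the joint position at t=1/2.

y_0 = S_0(0) = a_0 = -1
y_1 = S_1(0) = a_1 = 4
y_2 = S_2(0) = a_2 = 5
y_3 = S_3(0) = a_3 = 4
y_4 = S_4(0) = a_4 = -5
y_5 = S_4(3) = 5
t_q=1/2 is in segment 0 (τ=1/2); S_0(τ)=5641/3224

y_0=-1 y_1=4 y_2=5 y_3=4 y_4=-5 y_5=5
S(1/2) = 5641/3224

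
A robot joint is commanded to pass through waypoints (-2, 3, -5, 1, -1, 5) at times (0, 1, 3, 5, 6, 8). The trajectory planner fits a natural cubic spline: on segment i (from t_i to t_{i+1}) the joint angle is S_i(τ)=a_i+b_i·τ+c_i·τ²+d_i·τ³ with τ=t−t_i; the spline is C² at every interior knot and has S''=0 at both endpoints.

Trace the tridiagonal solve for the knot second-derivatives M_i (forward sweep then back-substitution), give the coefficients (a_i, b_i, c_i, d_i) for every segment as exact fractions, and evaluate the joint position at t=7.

Δ: Δ0=5, Δ1=-4, Δ2=3, Δ3=-2, Δ4=3
row 1: diag=6, rhs=-54; c'=1/3, d'=-9
row 2: denom=8−2·1/3=22/3; d'=(42−2·-9)/(22/3)=90/11
row 3: denom=6−2·3/11=60/11; d'=(-30−2·90/11)/(60/11)=-17/2
row 4: denom=6−1·11/60=349/60; d'=(30−1·-17/2)/(349/60)=2310/349
back: M4=2310/349
back: M3=-17/2−11/60·2310/349=-3390/349
back: M2=90/11−3/11·-3390/349=3780/349
back: M1=-9−1/3·3780/349=-4401/349
M: M0=0, M1=-4401/349, M2=3780/349, M3=-3390/349, M4=2310/349, M5=0
seg 0: a=-2, c=M0/2=0, d=(M1−M0)/(6·1)=-1467/698, b=Δ0−h0·(2M0+M1)/6=4957/698
seg 1: a=3, c=M1/2=-4401/698, d=(M2−M1)/(6·2)=2727/1396, b=Δ1−h1·(2M1+M2)/6=278/349
seg 2: a=-5, c=M2/2=1890/349, d=(M3−M2)/(6·2)=-1195/698, b=Δ2−h2·(2M2+M3)/6=-343/349
seg 3: a=1, c=M3/2=-1695/349, d=(M4−M3)/(6·1)=950/349, b=Δ3−h3·(2M3+M4)/6=47/349
seg 4: a=-1, c=M4/2=1155/349, d=(M5−M4)/(6·2)=-385/698, b=Δ4−h4·(2M4+M5)/6=-493/349
t_q=7 → seg 4, τ=1; S=-1+-493/349·τ+1155/349·τ²+-385/698·τ³=241/698

  seg 0: a=-2 b=4957/698 c=0 d=-1467/698
  seg 1: a=3 b=278/349 c=-4401/698 d=2727/1396
  seg 2: a=-5 b=-343/349 c=1890/349 d=-1195/698
  seg 3: a=1 b=47/349 c=-1695/349 d=950/349
  seg 4: a=-1 b=-493/349 c=1155/349 d=-385/698
S(7) = 241/698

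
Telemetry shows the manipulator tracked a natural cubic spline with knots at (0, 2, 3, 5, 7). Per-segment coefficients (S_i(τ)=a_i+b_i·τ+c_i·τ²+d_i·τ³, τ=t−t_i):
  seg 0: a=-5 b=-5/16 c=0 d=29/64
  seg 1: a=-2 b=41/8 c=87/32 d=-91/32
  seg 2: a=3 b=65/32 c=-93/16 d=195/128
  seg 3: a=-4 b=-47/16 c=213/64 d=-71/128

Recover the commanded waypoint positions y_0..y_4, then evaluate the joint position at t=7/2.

y_0 = S_0(0) = a_0 = -5
y_1 = S_1(0) = a_1 = -2
y_2 = S_2(0) = a_2 = 3
y_3 = S_3(0) = a_3 = -4
y_4 = S_3(2) = -1
t_q=7/2 is in segment 2 (τ=1/2); S_2(τ)=2819/1024

y_0=-5 y_1=-2 y_2=3 y_3=-4 y_4=-1
S(7/2) = 2819/1024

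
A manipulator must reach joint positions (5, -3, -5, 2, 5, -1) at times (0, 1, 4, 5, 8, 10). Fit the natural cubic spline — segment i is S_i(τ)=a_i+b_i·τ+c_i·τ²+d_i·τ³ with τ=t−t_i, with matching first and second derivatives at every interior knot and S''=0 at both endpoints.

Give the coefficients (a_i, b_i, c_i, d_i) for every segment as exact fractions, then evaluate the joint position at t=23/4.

  seg 0: a=5 b=-6583/765 c=0 d=463/765
  seg 1: a=-3 b=-5194/765 c=463/255 d=517/6885
  seg 2: a=-5 b=4691/765 c=1906/765 d=-138/85
  seg 3: a=2 b=281/45 c=-364/153 d=1448/6885
  seg 4: a=5 b=-1799/765 c=-124/255 d=62/765
S(23/4) = 739/136

Δ: Δ0=-8, Δ1=-2/3, Δ2=7, Δ3=1, Δ4=-3
row 1: diag=8, rhs=44; c'=3/8, d'=11/2
row 2: denom=8−3·3/8=55/8; d'=(46−3·11/2)/(55/8)=236/55
row 3: denom=8−1·8/55=432/55; d'=(-36−1·236/55)/(432/55)=-277/54
row 4: denom=10−3·55/144=425/48; d'=(-24−3·-277/54)/(425/48)=-248/255
back: M4=-248/255
back: M3=-277/54−55/144·-248/255=-728/153
back: M2=236/55−8/55·-728/153=3812/765
back: M1=11/2−3/8·3812/765=926/255
M: M0=0, M1=926/255, M2=3812/765, M3=-728/153, M4=-248/255, M5=0
seg 0: a=5, c=M0/2=0, d=(M1−M0)/(6·1)=463/765, b=Δ0−h0·(2M0+M1)/6=-6583/765
seg 1: a=-3, c=M1/2=463/255, d=(M2−M1)/(6·3)=517/6885, b=Δ1−h1·(2M1+M2)/6=-5194/765
seg 2: a=-5, c=M2/2=1906/765, d=(M3−M2)/(6·1)=-138/85, b=Δ2−h2·(2M2+M3)/6=4691/765
seg 3: a=2, c=M3/2=-364/153, d=(M4−M3)/(6·3)=1448/6885, b=Δ3−h3·(2M3+M4)/6=281/45
seg 4: a=5, c=M4/2=-124/255, d=(M5−M4)/(6·2)=62/765, b=Δ4−h4·(2M4+M5)/6=-1799/765
t_q=23/4 → seg 3, τ=3/4; S=2+281/45·τ+-364/153·τ²+1448/6885·τ³=739/136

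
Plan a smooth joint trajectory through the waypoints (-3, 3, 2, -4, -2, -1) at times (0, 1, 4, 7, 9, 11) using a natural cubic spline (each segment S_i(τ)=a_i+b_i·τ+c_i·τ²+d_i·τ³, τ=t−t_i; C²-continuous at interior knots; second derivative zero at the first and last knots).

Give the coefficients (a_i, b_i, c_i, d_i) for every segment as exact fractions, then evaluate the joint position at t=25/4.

  seg 0: a=-3 b=40931/6036 c=0 d=-4715/6036
  seg 1: a=3 b=13393/3018 c=-4715/2012 d=13637/54324
  seg 2: a=2 b=-17173/6036 c=-127/1509 d=6625/54324
  seg 3: a=-4 b=-173/3018 c=2039/2012 d=-1463/6036
  seg 4: a=-2 b=3283/3018 c=-887/2012 d=887/12072
S(25/4) = -442757/128768

Δ: Δ0=6, Δ1=-1/3, Δ2=-2, Δ3=1, Δ4=1/2
row 1: diag=8, rhs=-38; c'=3/8, d'=-19/4
row 2: denom=12−3·3/8=87/8; d'=(-10−3·-19/4)/(87/8)=34/87
row 3: denom=10−3·8/29=266/29; d'=(18−3·34/87)/(266/29)=244/133
row 4: denom=8−2·29/133=1006/133; d'=(-3−2·244/133)/(1006/133)=-887/1006
back: M4=-887/1006
back: M3=244/133−29/133·-887/1006=2039/1006
back: M2=34/87−8/29·2039/1006=-254/1509
back: M1=-19/4−3/8·-254/1509=-4715/1006
M: M0=0, M1=-4715/1006, M2=-254/1509, M3=2039/1006, M4=-887/1006, M5=0
seg 0: a=-3, c=M0/2=0, d=(M1−M0)/(6·1)=-4715/6036, b=Δ0−h0·(2M0+M1)/6=40931/6036
seg 1: a=3, c=M1/2=-4715/2012, d=(M2−M1)/(6·3)=13637/54324, b=Δ1−h1·(2M1+M2)/6=13393/3018
seg 2: a=2, c=M2/2=-127/1509, d=(M3−M2)/(6·3)=6625/54324, b=Δ2−h2·(2M2+M3)/6=-17173/6036
seg 3: a=-4, c=M3/2=2039/2012, d=(M4−M3)/(6·2)=-1463/6036, b=Δ3−h3·(2M3+M4)/6=-173/3018
seg 4: a=-2, c=M4/2=-887/2012, d=(M5−M4)/(6·2)=887/12072, b=Δ4−h4·(2M4+M5)/6=3283/3018
t_q=25/4 → seg 2, τ=9/4; S=2+-17173/6036·τ+-127/1509·τ²+6625/54324·τ³=-442757/128768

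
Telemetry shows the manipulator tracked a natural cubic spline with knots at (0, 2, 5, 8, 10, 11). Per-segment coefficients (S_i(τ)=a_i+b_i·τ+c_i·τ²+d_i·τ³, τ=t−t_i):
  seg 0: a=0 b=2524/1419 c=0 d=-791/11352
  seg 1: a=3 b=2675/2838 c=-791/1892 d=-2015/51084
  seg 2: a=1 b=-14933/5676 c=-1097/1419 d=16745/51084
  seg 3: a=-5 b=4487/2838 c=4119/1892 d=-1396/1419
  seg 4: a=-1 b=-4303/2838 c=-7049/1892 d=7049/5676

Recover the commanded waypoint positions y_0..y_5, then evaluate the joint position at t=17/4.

y_0=0 y_1=3 y_2=1 y_3=-5 y_4=-1 y_5=-5
S(17/4) = 28125/11008

y_0 = S_0(0) = a_0 = 0
y_1 = S_1(0) = a_1 = 3
y_2 = S_2(0) = a_2 = 1
y_3 = S_3(0) = a_3 = -5
y_4 = S_4(0) = a_4 = -1
y_5 = S_4(1) = -5
t_q=17/4 is in segment 1 (τ=9/4); S_1(τ)=28125/11008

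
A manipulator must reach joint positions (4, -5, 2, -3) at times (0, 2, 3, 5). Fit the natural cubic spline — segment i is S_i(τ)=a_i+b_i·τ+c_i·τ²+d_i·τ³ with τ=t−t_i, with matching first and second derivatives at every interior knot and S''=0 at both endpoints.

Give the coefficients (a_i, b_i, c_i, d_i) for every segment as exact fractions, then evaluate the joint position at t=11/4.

Δ: Δ0=-9/2, Δ1=7, Δ2=-5/2
row 1: diag=6, rhs=69; c'=1/6, d'=23/2
row 2: denom=6−1·1/6=35/6; d'=(-57−1·23/2)/(35/6)=-411/35
back: M2=-411/35
back: M1=23/2−1/6·-411/35=471/35
M: M0=0, M1=471/35, M2=-411/35, M3=0
seg 0: a=4, c=M0/2=0, d=(M1−M0)/(6·2)=157/140, b=Δ0−h0·(2M0+M1)/6=-629/70
seg 1: a=-5, c=M1/2=471/70, d=(M2−M1)/(6·1)=-21/5, b=Δ1−h1·(2M1+M2)/6=313/70
seg 2: a=2, c=M2/2=-411/70, d=(M3−M2)/(6·2)=137/140, b=Δ2−h2·(2M2+M3)/6=373/70
t_q=11/4 → seg 1, τ=3/4; S=-5+313/70·τ+471/70·τ²+-21/5·τ³=821/2240

  seg 0: a=4 b=-629/70 c=0 d=157/140
  seg 1: a=-5 b=313/70 c=471/70 d=-21/5
  seg 2: a=2 b=373/70 c=-411/70 d=137/140
S(11/4) = 821/2240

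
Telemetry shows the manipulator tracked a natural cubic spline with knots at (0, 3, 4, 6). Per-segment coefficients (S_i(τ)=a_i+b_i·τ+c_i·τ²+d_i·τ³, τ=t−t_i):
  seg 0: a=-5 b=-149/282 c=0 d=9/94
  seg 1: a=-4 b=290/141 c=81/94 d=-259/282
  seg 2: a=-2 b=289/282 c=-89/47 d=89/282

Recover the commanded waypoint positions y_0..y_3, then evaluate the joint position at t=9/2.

y_0 = S_0(0) = a_0 = -5
y_1 = S_1(0) = a_1 = -4
y_2 = S_2(0) = a_2 = -2
y_3 = S_2(2) = -5
t_q=9/2 is in segment 2 (τ=1/2); S_2(τ)=-1445/752

y_0=-5 y_1=-4 y_2=-2 y_3=-5
S(9/2) = -1445/752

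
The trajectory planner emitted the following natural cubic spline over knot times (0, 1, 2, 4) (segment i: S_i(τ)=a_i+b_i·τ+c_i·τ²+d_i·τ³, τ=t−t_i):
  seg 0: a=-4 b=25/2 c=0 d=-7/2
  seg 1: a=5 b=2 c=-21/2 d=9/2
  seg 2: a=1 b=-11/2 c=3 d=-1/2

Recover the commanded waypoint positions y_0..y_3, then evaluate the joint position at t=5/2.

y_0 = S_0(0) = a_0 = -4
y_1 = S_1(0) = a_1 = 5
y_2 = S_2(0) = a_2 = 1
y_3 = S_2(2) = -2
t_q=5/2 is in segment 2 (τ=1/2); S_2(τ)=-17/16

y_0=-4 y_1=5 y_2=1 y_3=-2
S(5/2) = -17/16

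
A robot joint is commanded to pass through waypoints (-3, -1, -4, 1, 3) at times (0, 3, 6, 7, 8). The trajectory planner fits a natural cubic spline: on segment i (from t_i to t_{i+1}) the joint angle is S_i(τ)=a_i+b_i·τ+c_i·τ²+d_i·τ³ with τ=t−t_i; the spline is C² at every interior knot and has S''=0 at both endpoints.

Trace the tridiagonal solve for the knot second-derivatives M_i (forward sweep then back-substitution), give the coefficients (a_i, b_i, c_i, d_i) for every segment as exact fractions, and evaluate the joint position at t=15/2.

  seg 0: a=-3 b=311/168 c=0 d=-199/1512
  seg 1: a=-1 b=-143/84 c=-199/168 d=715/1512
  seg 2: a=-4 b=95/24 c=43/14 d=-341/168
  seg 3: a=1 b=337/84 c=-169/56 d=169/168
S(15/2) = 1065/448

Δ: Δ0=2/3, Δ1=-1, Δ2=5, Δ3=2
row 1: diag=12, rhs=-10; c'=1/4, d'=-5/6
row 2: denom=8−3·1/4=29/4; d'=(36−3·-5/6)/(29/4)=154/29
row 3: denom=4−1·4/29=112/29; d'=(-18−1·154/29)/(112/29)=-169/28
back: M3=-169/28
back: M2=154/29−4/29·-169/28=43/7
back: M1=-5/6−1/4·43/7=-199/84
M: M0=0, M1=-199/84, M2=43/7, M3=-169/28, M4=0
seg 0: a=-3, c=M0/2=0, d=(M1−M0)/(6·3)=-199/1512, b=Δ0−h0·(2M0+M1)/6=311/168
seg 1: a=-1, c=M1/2=-199/168, d=(M2−M1)/(6·3)=715/1512, b=Δ1−h1·(2M1+M2)/6=-143/84
seg 2: a=-4, c=M2/2=43/14, d=(M3−M2)/(6·1)=-341/168, b=Δ2−h2·(2M2+M3)/6=95/24
seg 3: a=1, c=M3/2=-169/56, d=(M4−M3)/(6·1)=169/168, b=Δ3−h3·(2M3+M4)/6=337/84
t_q=15/2 → seg 3, τ=1/2; S=1+337/84·τ+-169/56·τ²+169/168·τ³=1065/448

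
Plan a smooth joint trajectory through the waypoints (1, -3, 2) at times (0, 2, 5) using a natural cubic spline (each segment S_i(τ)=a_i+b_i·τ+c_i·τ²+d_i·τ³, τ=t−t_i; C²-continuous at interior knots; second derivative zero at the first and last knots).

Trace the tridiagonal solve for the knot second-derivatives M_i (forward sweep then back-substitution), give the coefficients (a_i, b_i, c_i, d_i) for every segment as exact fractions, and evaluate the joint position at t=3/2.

  seg 0: a=1 b=-41/15 c=0 d=11/60
  seg 1: a=-3 b=-8/15 c=11/10 d=-11/90
S(3/2) = -397/160

Δ: Δ0=-2, Δ1=5/3
row 1: diag=10, rhs=22; c'=3/10, d'=11/5
back: M1=11/5
M: M0=0, M1=11/5, M2=0
seg 0: a=1, c=M0/2=0, d=(M1−M0)/(6·2)=11/60, b=Δ0−h0·(2M0+M1)/6=-41/15
seg 1: a=-3, c=M1/2=11/10, d=(M2−M1)/(6·3)=-11/90, b=Δ1−h1·(2M1+M2)/6=-8/15
t_q=3/2 → seg 0, τ=3/2; S=1+-41/15·τ+0·τ²+11/60·τ³=-397/160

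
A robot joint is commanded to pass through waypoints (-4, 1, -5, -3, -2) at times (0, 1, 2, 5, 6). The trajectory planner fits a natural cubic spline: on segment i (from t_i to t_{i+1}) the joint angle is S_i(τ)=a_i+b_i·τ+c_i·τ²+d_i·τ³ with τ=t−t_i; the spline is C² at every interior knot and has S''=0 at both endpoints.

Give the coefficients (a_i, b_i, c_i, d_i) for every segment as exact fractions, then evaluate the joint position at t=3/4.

  seg 0: a=-4 b=1288/159 c=0 d=-493/159
  seg 1: a=1 b=-191/159 c=-493/53 d=716/159
  seg 2: a=-5 b=-1001/159 c=223/53 d=-100/159
  seg 3: a=-3 b=313/159 c=-77/53 d=77/159
S(3/4) = 2603/3392

Δ: Δ0=5, Δ1=-6, Δ2=2/3, Δ3=1
row 1: diag=4, rhs=-66; c'=1/4, d'=-33/2
row 2: denom=8−1·1/4=31/4; d'=(40−1·-33/2)/(31/4)=226/31
row 3: denom=8−3·12/31=212/31; d'=(2−3·226/31)/(212/31)=-154/53
back: M3=-154/53
back: M2=226/31−12/31·-154/53=446/53
back: M1=-33/2−1/4·446/53=-986/53
M: M0=0, M1=-986/53, M2=446/53, M3=-154/53, M4=0
seg 0: a=-4, c=M0/2=0, d=(M1−M0)/(6·1)=-493/159, b=Δ0−h0·(2M0+M1)/6=1288/159
seg 1: a=1, c=M1/2=-493/53, d=(M2−M1)/(6·1)=716/159, b=Δ1−h1·(2M1+M2)/6=-191/159
seg 2: a=-5, c=M2/2=223/53, d=(M3−M2)/(6·3)=-100/159, b=Δ2−h2·(2M2+M3)/6=-1001/159
seg 3: a=-3, c=M3/2=-77/53, d=(M4−M3)/(6·1)=77/159, b=Δ3−h3·(2M3+M4)/6=313/159
t_q=3/4 → seg 0, τ=3/4; S=-4+1288/159·τ+0·τ²+-493/159·τ³=2603/3392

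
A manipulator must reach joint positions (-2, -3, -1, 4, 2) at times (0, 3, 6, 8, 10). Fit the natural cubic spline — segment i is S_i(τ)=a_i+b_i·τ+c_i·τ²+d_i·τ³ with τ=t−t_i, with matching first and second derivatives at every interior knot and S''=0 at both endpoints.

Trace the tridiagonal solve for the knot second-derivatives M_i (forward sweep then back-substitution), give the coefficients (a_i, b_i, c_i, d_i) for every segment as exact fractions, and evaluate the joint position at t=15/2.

Δ: Δ0=-1/3, Δ1=2/3, Δ2=5/2, Δ3=-1
row 1: diag=12, rhs=6; c'=1/4, d'=1/2
row 2: denom=10−3·1/4=37/4; d'=(11−3·1/2)/(37/4)=38/37
row 3: denom=8−2·8/37=280/37; d'=(-21−2·38/37)/(280/37)=-853/280
back: M3=-853/280
back: M2=38/37−8/37·-853/280=59/35
back: M1=1/2−1/4·59/35=11/140
M: M0=0, M1=11/140, M2=59/35, M3=-853/280, M4=0
seg 0: a=-2, c=M0/2=0, d=(M1−M0)/(6·3)=11/2520, b=Δ0−h0·(2M0+M1)/6=-313/840
seg 1: a=-3, c=M1/2=11/280, d=(M2−M1)/(6·3)=5/56, b=Δ1−h1·(2M1+M2)/6=-107/420
seg 2: a=-1, c=M2/2=59/70, d=(M3−M2)/(6·2)=-265/672, b=Δ2−h2·(2M2+M3)/6=287/120
seg 3: a=4, c=M3/2=-853/560, d=(M4−M3)/(6·2)=853/3360, b=Δ3−h3·(2M3+M4)/6=433/420
t_q=15/2 → seg 2, τ=3/2; S=-1+287/120·τ+59/70·τ²+-265/672·τ³=28251/8960

  seg 0: a=-2 b=-313/840 c=0 d=11/2520
  seg 1: a=-3 b=-107/420 c=11/280 d=5/56
  seg 2: a=-1 b=287/120 c=59/70 d=-265/672
  seg 3: a=4 b=433/420 c=-853/560 d=853/3360
S(15/2) = 28251/8960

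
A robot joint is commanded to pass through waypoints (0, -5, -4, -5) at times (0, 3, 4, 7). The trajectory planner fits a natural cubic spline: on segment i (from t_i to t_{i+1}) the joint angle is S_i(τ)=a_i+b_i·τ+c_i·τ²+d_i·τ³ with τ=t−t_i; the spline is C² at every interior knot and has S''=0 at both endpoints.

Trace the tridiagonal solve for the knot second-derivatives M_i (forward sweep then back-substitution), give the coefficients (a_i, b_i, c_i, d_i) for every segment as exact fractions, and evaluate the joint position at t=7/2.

Δ: Δ0=-5/3, Δ1=1, Δ2=-1/3
row 1: diag=8, rhs=16; c'=1/8, d'=2
row 2: denom=8−1·1/8=63/8; d'=(-8−1·2)/(63/8)=-80/63
back: M2=-80/63
back: M1=2−1/8·-80/63=136/63
M: M0=0, M1=136/63, M2=-80/63, M3=0
seg 0: a=0, c=M0/2=0, d=(M1−M0)/(6·3)=68/567, b=Δ0−h0·(2M0+M1)/6=-173/63
seg 1: a=-5, c=M1/2=68/63, d=(M2−M1)/(6·1)=-4/7, b=Δ1−h1·(2M1+M2)/6=31/63
seg 2: a=-4, c=M2/2=-40/63, d=(M3−M2)/(6·3)=40/567, b=Δ2−h2·(2M2+M3)/6=59/63
t_q=7/2 → seg 1, τ=1/2; S=-5+31/63·τ+68/63·τ²+-4/7·τ³=-41/9

  seg 0: a=0 b=-173/63 c=0 d=68/567
  seg 1: a=-5 b=31/63 c=68/63 d=-4/7
  seg 2: a=-4 b=59/63 c=-40/63 d=40/567
S(7/2) = -41/9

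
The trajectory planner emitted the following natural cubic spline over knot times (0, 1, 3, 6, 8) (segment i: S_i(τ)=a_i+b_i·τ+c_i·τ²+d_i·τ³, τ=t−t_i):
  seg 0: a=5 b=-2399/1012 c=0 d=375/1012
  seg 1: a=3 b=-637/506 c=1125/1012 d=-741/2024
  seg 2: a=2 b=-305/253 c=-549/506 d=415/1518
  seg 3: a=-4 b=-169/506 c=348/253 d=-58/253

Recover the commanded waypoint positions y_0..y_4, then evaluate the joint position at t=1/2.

y_0 = S_0(0) = a_0 = 5
y_1 = S_1(0) = a_1 = 3
y_2 = S_2(0) = a_2 = 2
y_3 = S_3(0) = a_3 = -4
y_4 = S_3(2) = -1
t_q=1/2 is in segment 0 (τ=1/2); S_0(τ)=31259/8096

y_0=5 y_1=3 y_2=2 y_3=-4 y_4=-1
S(1/2) = 31259/8096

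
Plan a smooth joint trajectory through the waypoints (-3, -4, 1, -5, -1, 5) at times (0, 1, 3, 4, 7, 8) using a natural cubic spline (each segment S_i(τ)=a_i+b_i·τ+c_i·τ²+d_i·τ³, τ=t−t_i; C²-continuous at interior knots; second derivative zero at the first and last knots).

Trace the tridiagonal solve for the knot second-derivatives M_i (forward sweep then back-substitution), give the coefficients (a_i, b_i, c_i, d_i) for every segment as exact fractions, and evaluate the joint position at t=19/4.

Δ: Δ0=-1, Δ1=5/2, Δ2=-6, Δ3=4/3, Δ4=6
row 1: diag=6, rhs=21; c'=1/3, d'=7/2
row 2: denom=6−2·1/3=16/3; d'=(-51−2·7/2)/(16/3)=-87/8
row 3: denom=8−1·3/16=125/16; d'=(44−1·-87/8)/(125/16)=878/125
row 4: denom=8−3·48/125=856/125; d'=(28−3·878/125)/(856/125)=433/428
back: M4=433/428
back: M3=878/125−48/125·433/428=710/107
back: M2=-87/8−3/16·710/107=-5187/428
back: M1=7/2−1/3·-5187/428=3227/428
M: M0=0, M1=3227/428, M2=-5187/428, M3=710/107, M4=433/428, M5=0
seg 0: a=-3, c=M0/2=0, d=(M1−M0)/(6·1)=3227/2568, b=Δ0−h0·(2M0+M1)/6=-5795/2568
seg 1: a=-4, c=M1/2=3227/856, d=(M2−M1)/(6·2)=-4207/2568, b=Δ1−h1·(2M1+M2)/6=1943/1284
seg 2: a=1, c=M2/2=-5187/856, d=(M3−M2)/(6·1)=8027/2568, b=Δ2−h2·(2M2+M3)/6=-3937/1284
seg 3: a=-5, c=M3/2=355/107, d=(M4−M3)/(6·3)=-2407/7704, b=Δ3−h3·(2M3+M4)/6=-14915/2568
seg 4: a=-1, c=M4/2=433/856, d=(M5−M4)/(6·1)=-433/2568, b=Δ4−h4·(2M4+M5)/6=7271/1284
t_q=19/4 → seg 3, τ=3/4; S=-5+-14915/2568·τ+355/107·τ²+-2407/7704·τ³=-417541/54784

  seg 0: a=-3 b=-5795/2568 c=0 d=3227/2568
  seg 1: a=-4 b=1943/1284 c=3227/856 d=-4207/2568
  seg 2: a=1 b=-3937/1284 c=-5187/856 d=8027/2568
  seg 3: a=-5 b=-14915/2568 c=355/107 d=-2407/7704
  seg 4: a=-1 b=7271/1284 c=433/856 d=-433/2568
S(19/4) = -417541/54784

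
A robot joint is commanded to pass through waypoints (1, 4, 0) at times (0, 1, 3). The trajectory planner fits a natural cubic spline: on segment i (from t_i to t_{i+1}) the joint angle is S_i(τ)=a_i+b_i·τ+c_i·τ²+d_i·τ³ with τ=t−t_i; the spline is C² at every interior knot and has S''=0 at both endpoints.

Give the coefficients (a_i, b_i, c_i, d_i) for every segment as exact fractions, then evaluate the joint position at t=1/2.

  seg 0: a=1 b=23/6 c=0 d=-5/6
  seg 1: a=4 b=4/3 c=-5/2 d=5/12
S(1/2) = 45/16

Δ: Δ0=3, Δ1=-2
row 1: diag=6, rhs=-30; c'=1/3, d'=-5
back: M1=-5
M: M0=0, M1=-5, M2=0
seg 0: a=1, c=M0/2=0, d=(M1−M0)/(6·1)=-5/6, b=Δ0−h0·(2M0+M1)/6=23/6
seg 1: a=4, c=M1/2=-5/2, d=(M2−M1)/(6·2)=5/12, b=Δ1−h1·(2M1+M2)/6=4/3
t_q=1/2 → seg 0, τ=1/2; S=1+23/6·τ+0·τ²+-5/6·τ³=45/16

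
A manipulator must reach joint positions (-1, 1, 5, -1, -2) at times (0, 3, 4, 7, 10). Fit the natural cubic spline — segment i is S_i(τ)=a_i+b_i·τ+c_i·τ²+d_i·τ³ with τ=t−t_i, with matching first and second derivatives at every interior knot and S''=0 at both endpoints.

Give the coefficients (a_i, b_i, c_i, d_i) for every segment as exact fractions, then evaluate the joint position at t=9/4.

  seg 0: a=-1 b=-215/228 c=0 d=367/2052
  seg 1: a=1 b=443/114 c=367/228 d=-341/228
  seg 2: a=5 b=199/76 c=-164/57 d=305/684
  seg 3: a=-1 b=-99/38 c=259/228 d=-259/2052
S(9/4) = -5275/4864

Δ: Δ0=2/3, Δ1=4, Δ2=-2, Δ3=-1/3
row 1: diag=8, rhs=20; c'=1/8, d'=5/2
row 2: denom=8−1·1/8=63/8; d'=(-36−1·5/2)/(63/8)=-44/9
row 3: denom=12−3·8/21=76/7; d'=(10−3·-44/9)/(76/7)=259/114
back: M3=259/114
back: M2=-44/9−8/21·259/114=-328/57
back: M1=5/2−1/8·-328/57=367/114
M: M0=0, M1=367/114, M2=-328/57, M3=259/114, M4=0
seg 0: a=-1, c=M0/2=0, d=(M1−M0)/(6·3)=367/2052, b=Δ0−h0·(2M0+M1)/6=-215/228
seg 1: a=1, c=M1/2=367/228, d=(M2−M1)/(6·1)=-341/228, b=Δ1−h1·(2M1+M2)/6=443/114
seg 2: a=5, c=M2/2=-164/57, d=(M3−M2)/(6·3)=305/684, b=Δ2−h2·(2M2+M3)/6=199/76
seg 3: a=-1, c=M3/2=259/228, d=(M4−M3)/(6·3)=-259/2052, b=Δ3−h3·(2M3+M4)/6=-99/38
t_q=9/4 → seg 0, τ=9/4; S=-1+-215/228·τ+0·τ²+367/2052·τ³=-5275/4864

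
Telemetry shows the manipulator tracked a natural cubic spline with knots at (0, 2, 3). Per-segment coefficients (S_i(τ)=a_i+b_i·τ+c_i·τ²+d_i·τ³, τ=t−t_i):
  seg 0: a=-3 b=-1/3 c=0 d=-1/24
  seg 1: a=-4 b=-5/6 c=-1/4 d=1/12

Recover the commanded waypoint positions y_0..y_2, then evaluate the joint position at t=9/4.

y_0=-3 y_1=-4 y_2=-5
S(9/4) = -1081/256

y_0 = S_0(0) = a_0 = -3
y_1 = S_1(0) = a_1 = -4
y_2 = S_1(1) = -5
t_q=9/4 is in segment 1 (τ=1/4); S_1(τ)=-1081/256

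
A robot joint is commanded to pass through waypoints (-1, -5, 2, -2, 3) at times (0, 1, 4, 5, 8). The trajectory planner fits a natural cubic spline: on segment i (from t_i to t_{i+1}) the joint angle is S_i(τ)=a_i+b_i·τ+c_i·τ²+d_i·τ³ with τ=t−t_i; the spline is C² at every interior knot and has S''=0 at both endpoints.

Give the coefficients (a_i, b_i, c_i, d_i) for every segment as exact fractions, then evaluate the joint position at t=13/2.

Δ: Δ0=-4, Δ1=7/3, Δ2=-4, Δ3=5/3
row 1: diag=8, rhs=38; c'=3/8, d'=19/4
row 2: denom=8−3·3/8=55/8; d'=(-38−3·19/4)/(55/8)=-38/5
row 3: denom=8−1·8/55=432/55; d'=(34−1·-38/5)/(432/55)=143/27
back: M3=143/27
back: M2=-38/5−8/55·143/27=-226/27
back: M1=19/4−3/8·-226/27=71/9
M: M0=0, M1=71/9, M2=-226/27, M3=143/27, M4=0
seg 0: a=-1, c=M0/2=0, d=(M1−M0)/(6·1)=71/54, b=Δ0−h0·(2M0+M1)/6=-287/54
seg 1: a=-5, c=M1/2=71/18, d=(M2−M1)/(6·3)=-439/486, b=Δ1−h1·(2M1+M2)/6=-37/27
seg 2: a=2, c=M2/2=-113/27, d=(M3−M2)/(6·1)=41/18, b=Δ2−h2·(2M2+M3)/6=-113/54
seg 3: a=-2, c=M3/2=143/54, d=(M4−M3)/(6·3)=-143/486, b=Δ3−h3·(2M3+M4)/6=-98/27
t_q=13/2 → seg 3, τ=3/2; S=-2+-98/27·τ+143/54·τ²+-143/486·τ³=-119/48

  seg 0: a=-1 b=-287/54 c=0 d=71/54
  seg 1: a=-5 b=-37/27 c=71/18 d=-439/486
  seg 2: a=2 b=-113/54 c=-113/27 d=41/18
  seg 3: a=-2 b=-98/27 c=143/54 d=-143/486
S(13/2) = -119/48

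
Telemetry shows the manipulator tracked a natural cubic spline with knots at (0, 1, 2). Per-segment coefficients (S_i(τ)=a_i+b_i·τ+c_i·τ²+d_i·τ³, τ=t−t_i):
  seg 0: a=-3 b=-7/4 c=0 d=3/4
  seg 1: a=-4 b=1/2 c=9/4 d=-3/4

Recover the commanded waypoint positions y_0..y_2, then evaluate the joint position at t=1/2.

y_0 = S_0(0) = a_0 = -3
y_1 = S_1(0) = a_1 = -4
y_2 = S_1(1) = -2
t_q=1/2 is in segment 0 (τ=1/2); S_0(τ)=-121/32

y_0=-3 y_1=-4 y_2=-2
S(1/2) = -121/32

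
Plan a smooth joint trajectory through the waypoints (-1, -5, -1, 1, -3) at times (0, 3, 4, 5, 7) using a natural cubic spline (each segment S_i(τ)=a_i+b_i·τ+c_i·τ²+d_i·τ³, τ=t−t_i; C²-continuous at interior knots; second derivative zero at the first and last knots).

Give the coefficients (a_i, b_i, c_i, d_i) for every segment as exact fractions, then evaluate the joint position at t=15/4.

  seg 0: a=-1 b=-944/267 c=0 d=196/801
  seg 1: a=-5 b=820/267 c=196/89 d=-340/267
  seg 2: a=-1 b=976/267 c=-144/89 d=-10/267
  seg 3: a=1 b=82/267 c=-154/89 d=77/267
S(15/4) = -2841/1424

Δ: Δ0=-4/3, Δ1=4, Δ2=2, Δ3=-2
row 1: diag=8, rhs=32; c'=1/8, d'=4
row 2: denom=4−1·1/8=31/8; d'=(-12−1·4)/(31/8)=-128/31
row 3: denom=6−1·8/31=178/31; d'=(-24−1·-128/31)/(178/31)=-308/89
back: M3=-308/89
back: M2=-128/31−8/31·-308/89=-288/89
back: M1=4−1/8·-288/89=392/89
M: M0=0, M1=392/89, M2=-288/89, M3=-308/89, M4=0
seg 0: a=-1, c=M0/2=0, d=(M1−M0)/(6·3)=196/801, b=Δ0−h0·(2M0+M1)/6=-944/267
seg 1: a=-5, c=M1/2=196/89, d=(M2−M1)/(6·1)=-340/267, b=Δ1−h1·(2M1+M2)/6=820/267
seg 2: a=-1, c=M2/2=-144/89, d=(M3−M2)/(6·1)=-10/267, b=Δ2−h2·(2M2+M3)/6=976/267
seg 3: a=1, c=M3/2=-154/89, d=(M4−M3)/(6·2)=77/267, b=Δ3−h3·(2M3+M4)/6=82/267
t_q=15/4 → seg 1, τ=3/4; S=-5+820/267·τ+196/89·τ²+-340/267·τ³=-2841/1424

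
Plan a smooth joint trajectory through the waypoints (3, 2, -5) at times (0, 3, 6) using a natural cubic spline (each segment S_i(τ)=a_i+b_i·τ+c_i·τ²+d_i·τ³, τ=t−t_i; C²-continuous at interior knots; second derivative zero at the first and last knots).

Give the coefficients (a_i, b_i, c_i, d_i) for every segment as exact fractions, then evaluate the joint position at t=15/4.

  seg 0: a=3 b=1/6 c=0 d=-1/18
  seg 1: a=2 b=-4/3 c=-1/2 d=1/18
S(15/4) = 95/128

Δ: Δ0=-1/3, Δ1=-7/3
row 1: diag=12, rhs=-12; c'=1/4, d'=-1
back: M1=-1
M: M0=0, M1=-1, M2=0
seg 0: a=3, c=M0/2=0, d=(M1−M0)/(6·3)=-1/18, b=Δ0−h0·(2M0+M1)/6=1/6
seg 1: a=2, c=M1/2=-1/2, d=(M2−M1)/(6·3)=1/18, b=Δ1−h1·(2M1+M2)/6=-4/3
t_q=15/4 → seg 1, τ=3/4; S=2+-4/3·τ+-1/2·τ²+1/18·τ³=95/128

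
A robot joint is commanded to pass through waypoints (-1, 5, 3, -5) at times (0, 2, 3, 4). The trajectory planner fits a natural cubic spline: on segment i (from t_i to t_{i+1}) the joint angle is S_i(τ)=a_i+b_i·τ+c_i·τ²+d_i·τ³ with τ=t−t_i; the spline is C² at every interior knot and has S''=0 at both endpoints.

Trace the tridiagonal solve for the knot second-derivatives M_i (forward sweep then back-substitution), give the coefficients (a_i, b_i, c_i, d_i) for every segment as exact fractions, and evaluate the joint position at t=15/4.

  seg 0: a=-1 b=97/23 c=0 d=-7/23
  seg 1: a=5 b=13/23 c=-42/23 d=-17/23
  seg 2: a=3 b=-122/23 c=-93/23 d=31/23
S(15/4) = -3951/1472

Δ: Δ0=3, Δ1=-2, Δ2=-8
row 1: diag=6, rhs=-30; c'=1/6, d'=-5
row 2: denom=4−1·1/6=23/6; d'=(-36−1·-5)/(23/6)=-186/23
back: M2=-186/23
back: M1=-5−1/6·-186/23=-84/23
M: M0=0, M1=-84/23, M2=-186/23, M3=0
seg 0: a=-1, c=M0/2=0, d=(M1−M0)/(6·2)=-7/23, b=Δ0−h0·(2M0+M1)/6=97/23
seg 1: a=5, c=M1/2=-42/23, d=(M2−M1)/(6·1)=-17/23, b=Δ1−h1·(2M1+M2)/6=13/23
seg 2: a=3, c=M2/2=-93/23, d=(M3−M2)/(6·1)=31/23, b=Δ2−h2·(2M2+M3)/6=-122/23
t_q=15/4 → seg 2, τ=3/4; S=3+-122/23·τ+-93/23·τ²+31/23·τ³=-3951/1472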